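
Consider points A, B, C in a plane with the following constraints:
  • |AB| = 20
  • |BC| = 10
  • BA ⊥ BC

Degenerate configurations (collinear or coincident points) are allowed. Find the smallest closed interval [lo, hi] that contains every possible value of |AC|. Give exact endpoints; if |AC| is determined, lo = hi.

|AB| ∈ {20}
|BC| ∈ {10}
|AC| ∈ {10·√(5)}

|AC| = 10·√(5)  (≈ 22.3607)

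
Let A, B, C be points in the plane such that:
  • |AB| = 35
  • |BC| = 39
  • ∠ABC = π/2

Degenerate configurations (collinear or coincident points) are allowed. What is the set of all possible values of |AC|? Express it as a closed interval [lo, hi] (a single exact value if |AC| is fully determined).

|AB| ∈ {35}
|BC| ∈ {39}
|AC| ∈ {√(2746)}

|AC| = √(2746)  (≈ 52.4023)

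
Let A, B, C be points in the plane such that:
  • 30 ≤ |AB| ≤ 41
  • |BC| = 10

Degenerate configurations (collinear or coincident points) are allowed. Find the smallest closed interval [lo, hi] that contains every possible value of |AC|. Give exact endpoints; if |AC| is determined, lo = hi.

|AB| ∈ [30, 41]
|BC| ∈ {10}
|AC| ∈ [20, 51]

|AC| ∈ [20, 51]  (≈ [20.0000, 51.0000])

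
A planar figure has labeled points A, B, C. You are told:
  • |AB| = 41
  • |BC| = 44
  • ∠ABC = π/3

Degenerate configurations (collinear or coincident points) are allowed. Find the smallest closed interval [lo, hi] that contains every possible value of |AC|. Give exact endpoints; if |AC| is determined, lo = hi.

|AB| ∈ {41}
|BC| ∈ {44}
|AC| ∈ {7·√(37)}

|AC| = 7·√(37)  (≈ 42.5793)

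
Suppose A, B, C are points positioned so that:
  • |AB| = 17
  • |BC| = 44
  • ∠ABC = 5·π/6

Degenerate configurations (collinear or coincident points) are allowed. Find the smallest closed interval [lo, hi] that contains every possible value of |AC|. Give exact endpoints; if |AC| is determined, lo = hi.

|AB| ∈ {17}
|BC| ∈ {44}
|AC| ∈ {√(748·√(3) + 2225)}

|AC| = √(748·√(3) + 2225)  (≈ 59.3344)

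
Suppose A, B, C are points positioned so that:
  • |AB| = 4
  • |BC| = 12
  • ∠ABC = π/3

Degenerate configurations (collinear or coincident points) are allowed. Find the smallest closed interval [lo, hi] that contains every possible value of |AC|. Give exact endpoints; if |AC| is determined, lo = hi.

|AB| ∈ {4}
|BC| ∈ {12}
|AC| ∈ {4·√(7)}

|AC| = 4·√(7)  (≈ 10.5830)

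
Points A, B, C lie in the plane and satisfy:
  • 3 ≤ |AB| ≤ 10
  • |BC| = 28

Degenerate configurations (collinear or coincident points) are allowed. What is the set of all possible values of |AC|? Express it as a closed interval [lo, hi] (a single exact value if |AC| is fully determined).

|AC| ∈ [18, 38]  (≈ [18.0000, 38.0000])

|AB| ∈ [3, 10]
|BC| ∈ {28}
|AC| ∈ [18, 38]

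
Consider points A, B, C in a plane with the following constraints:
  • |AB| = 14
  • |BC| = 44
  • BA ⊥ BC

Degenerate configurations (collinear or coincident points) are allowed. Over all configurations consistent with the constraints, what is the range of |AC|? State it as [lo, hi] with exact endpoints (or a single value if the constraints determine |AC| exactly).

|AC| = 2·√(533)  (≈ 46.1736)

|AB| ∈ {14}
|BC| ∈ {44}
|AC| ∈ {2·√(533)}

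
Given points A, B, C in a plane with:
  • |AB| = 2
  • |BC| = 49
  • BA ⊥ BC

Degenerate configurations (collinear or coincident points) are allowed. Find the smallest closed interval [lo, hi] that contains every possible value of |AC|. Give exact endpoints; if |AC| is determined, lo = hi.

|AC| = √(2405)  (≈ 49.0408)

|AB| ∈ {2}
|BC| ∈ {49}
|AC| ∈ {√(2405)}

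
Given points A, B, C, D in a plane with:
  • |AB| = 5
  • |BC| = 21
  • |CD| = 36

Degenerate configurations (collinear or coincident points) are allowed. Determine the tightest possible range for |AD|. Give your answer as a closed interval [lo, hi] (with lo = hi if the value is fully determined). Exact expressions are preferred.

|AB| ∈ {5}
|BC| ∈ {21}
|CD| ∈ {36}
|AC| ∈ [16, 26]
|BD| ∈ [15, 57]
|AD| ∈ [10, 62]

|AD| ∈ [10, 62]  (≈ [10.0000, 62.0000])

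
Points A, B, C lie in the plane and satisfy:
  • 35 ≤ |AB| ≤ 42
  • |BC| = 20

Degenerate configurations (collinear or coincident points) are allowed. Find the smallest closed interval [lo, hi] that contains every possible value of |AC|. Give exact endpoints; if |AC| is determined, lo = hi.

|AC| ∈ [15, 62]  (≈ [15.0000, 62.0000])

|AB| ∈ [35, 42]
|BC| ∈ {20}
|AC| ∈ [15, 62]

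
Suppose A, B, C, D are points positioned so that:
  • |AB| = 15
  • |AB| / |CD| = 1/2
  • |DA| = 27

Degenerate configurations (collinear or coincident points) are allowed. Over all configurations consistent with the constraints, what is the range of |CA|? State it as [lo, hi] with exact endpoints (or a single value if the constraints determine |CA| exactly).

|AB| ∈ {15}
|AD| ∈ {27}
|CD| ∈ {30}
|BD| ∈ [12, 42]
|AC| ∈ [3, 57]
|BC| ∈ [0, 72]

|CA| ∈ [3, 57]  (≈ [3.0000, 57.0000])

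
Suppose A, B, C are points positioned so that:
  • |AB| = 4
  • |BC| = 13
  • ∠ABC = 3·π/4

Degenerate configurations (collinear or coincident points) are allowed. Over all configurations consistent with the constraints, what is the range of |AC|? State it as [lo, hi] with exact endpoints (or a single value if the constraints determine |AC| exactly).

|AC| = √(52·√(2) + 185)  (≈ 16.0792)

|AB| ∈ {4}
|BC| ∈ {13}
|AC| ∈ {√(52·√(2) + 185)}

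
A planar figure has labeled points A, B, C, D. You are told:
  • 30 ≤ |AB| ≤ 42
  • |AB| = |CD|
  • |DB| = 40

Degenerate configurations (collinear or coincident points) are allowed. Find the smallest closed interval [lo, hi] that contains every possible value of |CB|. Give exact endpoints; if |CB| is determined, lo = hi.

|CB| ∈ [0, 82]  (≈ [0.0000, 82.0000])

|AB| ∈ [30, 42]
|BD| ∈ {40}
|CD| ∈ [30, 42]
|AD| ∈ [0, 82]
|BC| ∈ [0, 82]
|AC| ∈ [0, 124]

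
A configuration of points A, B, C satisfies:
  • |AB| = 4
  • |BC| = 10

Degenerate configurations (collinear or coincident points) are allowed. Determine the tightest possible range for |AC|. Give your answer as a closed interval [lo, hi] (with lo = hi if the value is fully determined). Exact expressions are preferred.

|AB| ∈ {4}
|BC| ∈ {10}
|AC| ∈ [6, 14]

|AC| ∈ [6, 14]  (≈ [6.0000, 14.0000])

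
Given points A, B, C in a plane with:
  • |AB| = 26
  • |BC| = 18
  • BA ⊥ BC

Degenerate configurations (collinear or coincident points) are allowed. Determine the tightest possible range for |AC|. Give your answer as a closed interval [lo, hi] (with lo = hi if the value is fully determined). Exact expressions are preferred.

|AB| ∈ {26}
|BC| ∈ {18}
|AC| ∈ {10·√(10)}

|AC| = 10·√(10)  (≈ 31.6228)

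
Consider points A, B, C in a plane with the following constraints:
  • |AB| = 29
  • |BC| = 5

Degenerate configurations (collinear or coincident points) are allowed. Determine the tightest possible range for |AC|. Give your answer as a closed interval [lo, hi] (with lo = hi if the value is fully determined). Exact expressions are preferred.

|AB| ∈ {29}
|BC| ∈ {5}
|AC| ∈ [24, 34]

|AC| ∈ [24, 34]  (≈ [24.0000, 34.0000])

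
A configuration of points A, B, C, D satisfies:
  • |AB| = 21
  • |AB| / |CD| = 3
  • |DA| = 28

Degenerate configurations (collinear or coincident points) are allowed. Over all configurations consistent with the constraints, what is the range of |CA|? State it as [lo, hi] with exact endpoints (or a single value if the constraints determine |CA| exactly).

|AB| ∈ {21}
|AD| ∈ {28}
|CD| ∈ {7}
|BD| ∈ [7, 49]
|AC| ∈ [21, 35]
|BC| ∈ [0, 56]

|CA| ∈ [21, 35]  (≈ [21.0000, 35.0000])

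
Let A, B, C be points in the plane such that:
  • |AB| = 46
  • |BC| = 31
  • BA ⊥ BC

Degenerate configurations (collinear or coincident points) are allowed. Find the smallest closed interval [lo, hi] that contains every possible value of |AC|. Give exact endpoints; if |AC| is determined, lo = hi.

|AC| = √(3077)  (≈ 55.4707)

|AB| ∈ {46}
|BC| ∈ {31}
|AC| ∈ {√(3077)}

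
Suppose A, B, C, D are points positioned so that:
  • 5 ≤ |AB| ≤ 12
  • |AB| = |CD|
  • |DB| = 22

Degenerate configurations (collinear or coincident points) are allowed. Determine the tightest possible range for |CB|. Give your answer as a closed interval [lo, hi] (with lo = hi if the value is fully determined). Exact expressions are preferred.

|CB| ∈ [10, 34]  (≈ [10.0000, 34.0000])

|AB| ∈ [5, 12]
|BD| ∈ {22}
|CD| ∈ [5, 12]
|AD| ∈ [10, 34]
|BC| ∈ [10, 34]
|AC| ∈ [0, 46]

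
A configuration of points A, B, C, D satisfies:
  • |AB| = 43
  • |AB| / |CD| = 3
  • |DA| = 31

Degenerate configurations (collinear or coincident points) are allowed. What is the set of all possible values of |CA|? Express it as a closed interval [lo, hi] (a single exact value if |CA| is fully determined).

|CA| ∈ [50/3, 136/3]  (≈ [16.6667, 45.3333])

|AB| ∈ {43}
|AD| ∈ {31}
|CD| ∈ {43/3}
|BD| ∈ [12, 74]
|AC| ∈ [50/3, 136/3]
|BC| ∈ [0, 265/3]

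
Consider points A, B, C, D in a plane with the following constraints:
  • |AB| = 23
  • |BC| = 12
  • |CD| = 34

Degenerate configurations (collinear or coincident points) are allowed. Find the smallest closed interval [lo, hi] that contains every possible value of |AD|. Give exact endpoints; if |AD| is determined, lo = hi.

|AB| ∈ {23}
|BC| ∈ {12}
|CD| ∈ {34}
|AC| ∈ [11, 35]
|BD| ∈ [22, 46]
|AD| ∈ [0, 69]

|AD| ∈ [0, 69]  (≈ [0.0000, 69.0000])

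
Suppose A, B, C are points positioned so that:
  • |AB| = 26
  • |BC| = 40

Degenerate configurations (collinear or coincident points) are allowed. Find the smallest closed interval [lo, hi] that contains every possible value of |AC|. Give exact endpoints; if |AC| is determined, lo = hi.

|AC| ∈ [14, 66]  (≈ [14.0000, 66.0000])

|AB| ∈ {26}
|BC| ∈ {40}
|AC| ∈ [14, 66]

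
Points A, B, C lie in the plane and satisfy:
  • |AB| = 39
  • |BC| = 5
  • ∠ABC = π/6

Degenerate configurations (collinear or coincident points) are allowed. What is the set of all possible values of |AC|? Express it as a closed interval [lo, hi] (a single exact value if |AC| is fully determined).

|AB| ∈ {39}
|BC| ∈ {5}
|AC| ∈ {√(1546 - 195·√(3))}

|AC| = √(1546 - 195·√(3))  (≈ 34.7599)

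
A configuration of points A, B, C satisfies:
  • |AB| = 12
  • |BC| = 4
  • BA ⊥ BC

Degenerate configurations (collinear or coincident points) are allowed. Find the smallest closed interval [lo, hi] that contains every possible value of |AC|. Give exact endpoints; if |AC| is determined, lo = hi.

|AC| = 4·√(10)  (≈ 12.6491)

|AB| ∈ {12}
|BC| ∈ {4}
|AC| ∈ {4·√(10)}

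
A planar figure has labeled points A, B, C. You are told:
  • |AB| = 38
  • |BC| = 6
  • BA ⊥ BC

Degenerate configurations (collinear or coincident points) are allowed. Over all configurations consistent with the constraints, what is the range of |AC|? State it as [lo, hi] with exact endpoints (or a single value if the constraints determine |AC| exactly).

|AC| = 2·√(370)  (≈ 38.4708)

|AB| ∈ {38}
|BC| ∈ {6}
|AC| ∈ {2·√(370)}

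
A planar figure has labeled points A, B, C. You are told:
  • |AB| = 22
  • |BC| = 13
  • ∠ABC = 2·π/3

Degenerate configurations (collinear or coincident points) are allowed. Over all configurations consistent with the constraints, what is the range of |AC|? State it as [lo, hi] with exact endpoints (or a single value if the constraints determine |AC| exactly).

|AB| ∈ {22}
|BC| ∈ {13}
|AC| ∈ {√(939)}

|AC| = √(939)  (≈ 30.6431)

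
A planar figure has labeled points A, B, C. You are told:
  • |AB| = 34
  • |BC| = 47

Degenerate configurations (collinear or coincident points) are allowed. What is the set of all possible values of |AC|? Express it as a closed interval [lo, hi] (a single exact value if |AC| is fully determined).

|AC| ∈ [13, 81]  (≈ [13.0000, 81.0000])

|AB| ∈ {34}
|BC| ∈ {47}
|AC| ∈ [13, 81]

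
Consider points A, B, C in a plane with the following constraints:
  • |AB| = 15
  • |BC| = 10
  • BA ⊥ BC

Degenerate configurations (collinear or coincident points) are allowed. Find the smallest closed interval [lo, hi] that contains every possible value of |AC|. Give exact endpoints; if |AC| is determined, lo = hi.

|AC| = 5·√(13)  (≈ 18.0278)

|AB| ∈ {15}
|BC| ∈ {10}
|AC| ∈ {5·√(13)}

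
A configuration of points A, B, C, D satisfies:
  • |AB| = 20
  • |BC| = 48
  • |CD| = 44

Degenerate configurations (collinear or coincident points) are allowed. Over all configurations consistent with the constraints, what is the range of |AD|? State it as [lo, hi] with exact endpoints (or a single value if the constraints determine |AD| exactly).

|AD| ∈ [0, 112]  (≈ [0.0000, 112.0000])

|AB| ∈ {20}
|BC| ∈ {48}
|CD| ∈ {44}
|AC| ∈ [28, 68]
|BD| ∈ [4, 92]
|AD| ∈ [0, 112]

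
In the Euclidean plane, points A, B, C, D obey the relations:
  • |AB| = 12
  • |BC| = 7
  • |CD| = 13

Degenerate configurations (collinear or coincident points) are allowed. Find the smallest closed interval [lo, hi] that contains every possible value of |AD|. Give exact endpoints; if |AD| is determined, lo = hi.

|AD| ∈ [0, 32]  (≈ [0.0000, 32.0000])

|AB| ∈ {12}
|BC| ∈ {7}
|CD| ∈ {13}
|AC| ∈ [5, 19]
|BD| ∈ [6, 20]
|AD| ∈ [0, 32]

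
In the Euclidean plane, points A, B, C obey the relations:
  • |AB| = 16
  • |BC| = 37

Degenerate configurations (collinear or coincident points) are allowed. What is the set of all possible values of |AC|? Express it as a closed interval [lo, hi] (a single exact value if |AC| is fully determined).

|AC| ∈ [21, 53]  (≈ [21.0000, 53.0000])

|AB| ∈ {16}
|BC| ∈ {37}
|AC| ∈ [21, 53]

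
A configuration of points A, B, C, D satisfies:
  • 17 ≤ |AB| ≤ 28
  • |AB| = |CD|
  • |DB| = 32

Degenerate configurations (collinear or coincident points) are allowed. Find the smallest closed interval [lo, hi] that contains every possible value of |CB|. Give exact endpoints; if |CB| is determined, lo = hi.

|AB| ∈ [17, 28]
|BD| ∈ {32}
|CD| ∈ [17, 28]
|AD| ∈ [4, 60]
|BC| ∈ [4, 60]
|AC| ∈ [0, 88]

|CB| ∈ [4, 60]  (≈ [4.0000, 60.0000])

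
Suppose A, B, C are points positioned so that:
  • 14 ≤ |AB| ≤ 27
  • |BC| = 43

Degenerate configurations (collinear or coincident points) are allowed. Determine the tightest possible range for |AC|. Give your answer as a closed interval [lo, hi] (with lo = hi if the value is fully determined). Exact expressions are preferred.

|AB| ∈ [14, 27]
|BC| ∈ {43}
|AC| ∈ [16, 70]

|AC| ∈ [16, 70]  (≈ [16.0000, 70.0000])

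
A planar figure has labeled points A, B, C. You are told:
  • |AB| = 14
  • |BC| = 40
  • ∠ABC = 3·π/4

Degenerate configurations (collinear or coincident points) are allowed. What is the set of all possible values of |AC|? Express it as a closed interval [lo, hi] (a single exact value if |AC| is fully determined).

|AB| ∈ {14}
|BC| ∈ {40}
|AC| ∈ {2·√(140·√(2) + 449)}

|AC| = 2·√(140·√(2) + 449)  (≈ 50.8720)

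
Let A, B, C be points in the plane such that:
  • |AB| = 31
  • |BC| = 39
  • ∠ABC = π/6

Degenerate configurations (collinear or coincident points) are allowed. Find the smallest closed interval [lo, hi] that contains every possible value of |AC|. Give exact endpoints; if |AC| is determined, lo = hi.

|AB| ∈ {31}
|BC| ∈ {39}
|AC| ∈ {√(2482 - 1209·√(3))}

|AC| = √(2482 - 1209·√(3))  (≈ 19.6965)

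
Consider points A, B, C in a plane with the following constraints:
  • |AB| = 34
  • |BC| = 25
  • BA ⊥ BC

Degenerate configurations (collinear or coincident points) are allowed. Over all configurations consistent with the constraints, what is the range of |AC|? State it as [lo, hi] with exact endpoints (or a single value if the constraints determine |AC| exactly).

|AB| ∈ {34}
|BC| ∈ {25}
|AC| ∈ {√(1781)}

|AC| = √(1781)  (≈ 42.2019)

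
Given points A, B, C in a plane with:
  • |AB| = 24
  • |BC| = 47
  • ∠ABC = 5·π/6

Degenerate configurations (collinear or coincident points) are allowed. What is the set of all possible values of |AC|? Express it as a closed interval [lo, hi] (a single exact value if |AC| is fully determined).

|AC| = √(1128·√(3) + 2785)  (≈ 68.8386)

|AB| ∈ {24}
|BC| ∈ {47}
|AC| ∈ {√(1128·√(3) + 2785)}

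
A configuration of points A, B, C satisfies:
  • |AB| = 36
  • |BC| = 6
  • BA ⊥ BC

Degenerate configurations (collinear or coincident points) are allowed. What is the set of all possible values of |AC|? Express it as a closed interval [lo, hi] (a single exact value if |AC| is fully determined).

|AB| ∈ {36}
|BC| ∈ {6}
|AC| ∈ {6·√(37)}

|AC| = 6·√(37)  (≈ 36.4966)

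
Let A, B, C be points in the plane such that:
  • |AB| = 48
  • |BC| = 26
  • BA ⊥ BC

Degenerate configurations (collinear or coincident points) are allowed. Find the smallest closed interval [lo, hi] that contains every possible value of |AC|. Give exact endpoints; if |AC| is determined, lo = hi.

|AC| = 2·√(745)  (≈ 54.5894)

|AB| ∈ {48}
|BC| ∈ {26}
|AC| ∈ {2·√(745)}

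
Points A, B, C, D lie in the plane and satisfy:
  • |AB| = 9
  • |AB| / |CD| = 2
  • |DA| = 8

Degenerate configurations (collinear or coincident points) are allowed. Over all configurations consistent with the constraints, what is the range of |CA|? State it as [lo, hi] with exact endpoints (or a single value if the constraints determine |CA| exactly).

|AB| ∈ {9}
|AD| ∈ {8}
|CD| ∈ {9/2}
|BD| ∈ [1, 17]
|AC| ∈ [7/2, 25/2]
|BC| ∈ [0, 43/2]

|CA| ∈ [7/2, 25/2]  (≈ [3.5000, 12.5000])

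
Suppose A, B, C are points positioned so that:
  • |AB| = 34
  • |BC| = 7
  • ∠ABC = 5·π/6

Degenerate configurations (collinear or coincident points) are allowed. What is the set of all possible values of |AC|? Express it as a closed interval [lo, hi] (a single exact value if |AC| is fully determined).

|AC| = √(238·√(3) + 1205)  (≈ 40.2148)

|AB| ∈ {34}
|BC| ∈ {7}
|AC| ∈ {√(238·√(3) + 1205)}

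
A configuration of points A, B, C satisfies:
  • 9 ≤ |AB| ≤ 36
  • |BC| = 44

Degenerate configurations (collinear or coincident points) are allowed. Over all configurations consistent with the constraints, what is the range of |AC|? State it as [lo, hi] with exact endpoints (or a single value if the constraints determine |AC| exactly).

|AB| ∈ [9, 36]
|BC| ∈ {44}
|AC| ∈ [8, 80]

|AC| ∈ [8, 80]  (≈ [8.0000, 80.0000])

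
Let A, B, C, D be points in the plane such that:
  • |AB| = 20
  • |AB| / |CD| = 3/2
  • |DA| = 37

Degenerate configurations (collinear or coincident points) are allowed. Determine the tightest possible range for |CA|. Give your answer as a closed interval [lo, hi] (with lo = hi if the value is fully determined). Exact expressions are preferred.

|CA| ∈ [71/3, 151/3]  (≈ [23.6667, 50.3333])

|AB| ∈ {20}
|AD| ∈ {37}
|CD| ∈ {40/3}
|BD| ∈ [17, 57]
|AC| ∈ [71/3, 151/3]
|BC| ∈ [11/3, 211/3]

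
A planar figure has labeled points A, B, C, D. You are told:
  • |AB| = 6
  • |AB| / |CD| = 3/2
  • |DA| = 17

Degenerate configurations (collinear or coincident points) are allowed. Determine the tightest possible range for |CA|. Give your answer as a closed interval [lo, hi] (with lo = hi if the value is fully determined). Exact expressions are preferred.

|AB| ∈ {6}
|AD| ∈ {17}
|CD| ∈ {4}
|BD| ∈ [11, 23]
|AC| ∈ [13, 21]
|BC| ∈ [7, 27]

|CA| ∈ [13, 21]  (≈ [13.0000, 21.0000])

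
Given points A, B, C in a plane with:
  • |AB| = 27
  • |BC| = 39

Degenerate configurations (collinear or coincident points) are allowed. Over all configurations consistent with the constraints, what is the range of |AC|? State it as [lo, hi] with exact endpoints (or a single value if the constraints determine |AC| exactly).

|AC| ∈ [12, 66]  (≈ [12.0000, 66.0000])

|AB| ∈ {27}
|BC| ∈ {39}
|AC| ∈ [12, 66]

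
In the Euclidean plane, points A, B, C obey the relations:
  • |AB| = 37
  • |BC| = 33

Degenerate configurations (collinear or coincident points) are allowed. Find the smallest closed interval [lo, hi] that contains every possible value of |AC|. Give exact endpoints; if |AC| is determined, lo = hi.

|AB| ∈ {37}
|BC| ∈ {33}
|AC| ∈ [4, 70]

|AC| ∈ [4, 70]  (≈ [4.0000, 70.0000])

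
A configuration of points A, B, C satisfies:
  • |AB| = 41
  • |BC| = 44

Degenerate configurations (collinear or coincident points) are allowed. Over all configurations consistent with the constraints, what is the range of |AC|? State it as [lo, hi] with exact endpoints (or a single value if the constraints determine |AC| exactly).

|AB| ∈ {41}
|BC| ∈ {44}
|AC| ∈ [3, 85]

|AC| ∈ [3, 85]  (≈ [3.0000, 85.0000])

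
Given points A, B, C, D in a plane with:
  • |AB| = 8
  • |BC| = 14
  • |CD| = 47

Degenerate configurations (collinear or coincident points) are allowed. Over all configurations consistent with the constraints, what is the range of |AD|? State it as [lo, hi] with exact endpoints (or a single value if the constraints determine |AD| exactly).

|AD| ∈ [25, 69]  (≈ [25.0000, 69.0000])

|AB| ∈ {8}
|BC| ∈ {14}
|CD| ∈ {47}
|AC| ∈ [6, 22]
|BD| ∈ [33, 61]
|AD| ∈ [25, 69]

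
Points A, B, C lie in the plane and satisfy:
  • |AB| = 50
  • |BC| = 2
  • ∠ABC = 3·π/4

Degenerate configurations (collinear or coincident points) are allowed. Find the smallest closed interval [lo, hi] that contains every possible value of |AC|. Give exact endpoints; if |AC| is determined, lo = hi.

|AC| = 2·√(25·√(2) + 626)  (≈ 51.4337)

|AB| ∈ {50}
|BC| ∈ {2}
|AC| ∈ {2·√(25·√(2) + 626)}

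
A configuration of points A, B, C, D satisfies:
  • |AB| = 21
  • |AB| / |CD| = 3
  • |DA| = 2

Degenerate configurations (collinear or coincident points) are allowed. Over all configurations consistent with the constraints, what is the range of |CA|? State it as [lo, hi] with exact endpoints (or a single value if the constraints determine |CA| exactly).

|CA| ∈ [5, 9]  (≈ [5.0000, 9.0000])

|AB| ∈ {21}
|AD| ∈ {2}
|CD| ∈ {7}
|BD| ∈ [19, 23]
|AC| ∈ [5, 9]
|BC| ∈ [12, 30]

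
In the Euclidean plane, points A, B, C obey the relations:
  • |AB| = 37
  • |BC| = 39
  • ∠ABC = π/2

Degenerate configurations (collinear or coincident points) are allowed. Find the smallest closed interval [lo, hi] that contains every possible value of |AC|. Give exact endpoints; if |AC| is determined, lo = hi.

|AB| ∈ {37}
|BC| ∈ {39}
|AC| ∈ {17·√(10)}

|AC| = 17·√(10)  (≈ 53.7587)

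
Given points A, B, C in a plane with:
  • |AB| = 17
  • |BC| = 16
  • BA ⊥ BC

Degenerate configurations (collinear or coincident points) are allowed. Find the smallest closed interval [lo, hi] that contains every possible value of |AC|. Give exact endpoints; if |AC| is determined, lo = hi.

|AC| = √(545)  (≈ 23.3452)

|AB| ∈ {17}
|BC| ∈ {16}
|AC| ∈ {√(545)}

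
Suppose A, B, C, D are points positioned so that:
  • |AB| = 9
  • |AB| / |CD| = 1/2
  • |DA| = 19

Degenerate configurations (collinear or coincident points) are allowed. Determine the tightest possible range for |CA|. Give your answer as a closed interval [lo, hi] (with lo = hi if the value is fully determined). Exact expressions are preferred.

|AB| ∈ {9}
|AD| ∈ {19}
|CD| ∈ {18}
|BD| ∈ [10, 28]
|AC| ∈ [1, 37]
|BC| ∈ [0, 46]

|CA| ∈ [1, 37]  (≈ [1.0000, 37.0000])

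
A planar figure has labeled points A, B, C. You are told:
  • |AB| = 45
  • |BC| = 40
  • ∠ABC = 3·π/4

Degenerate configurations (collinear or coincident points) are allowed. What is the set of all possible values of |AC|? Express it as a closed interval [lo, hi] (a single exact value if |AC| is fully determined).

|AC| = 5·√(72·√(2) + 145)  (≈ 78.5531)

|AB| ∈ {45}
|BC| ∈ {40}
|AC| ∈ {5·√(72·√(2) + 145)}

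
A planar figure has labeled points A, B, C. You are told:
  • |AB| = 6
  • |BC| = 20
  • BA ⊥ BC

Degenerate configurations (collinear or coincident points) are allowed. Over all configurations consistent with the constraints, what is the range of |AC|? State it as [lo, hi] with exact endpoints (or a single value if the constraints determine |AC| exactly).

|AC| = 2·√(109)  (≈ 20.8806)

|AB| ∈ {6}
|BC| ∈ {20}
|AC| ∈ {2·√(109)}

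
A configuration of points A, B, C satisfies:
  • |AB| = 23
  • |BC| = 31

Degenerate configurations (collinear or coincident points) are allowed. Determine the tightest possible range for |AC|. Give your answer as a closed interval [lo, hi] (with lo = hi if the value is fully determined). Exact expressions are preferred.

|AC| ∈ [8, 54]  (≈ [8.0000, 54.0000])

|AB| ∈ {23}
|BC| ∈ {31}
|AC| ∈ [8, 54]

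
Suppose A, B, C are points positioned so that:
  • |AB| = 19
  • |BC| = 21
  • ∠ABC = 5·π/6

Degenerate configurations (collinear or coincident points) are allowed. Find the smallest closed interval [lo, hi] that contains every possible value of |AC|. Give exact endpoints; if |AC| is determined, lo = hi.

|AB| ∈ {19}
|BC| ∈ {21}
|AC| ∈ {√(399·√(3) + 802)}

|AC| = √(399·√(3) + 802)  (≈ 38.6405)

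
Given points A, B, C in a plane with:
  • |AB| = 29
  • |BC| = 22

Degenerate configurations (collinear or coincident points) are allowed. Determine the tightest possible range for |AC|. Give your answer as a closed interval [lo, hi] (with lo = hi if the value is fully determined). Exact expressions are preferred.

|AC| ∈ [7, 51]  (≈ [7.0000, 51.0000])

|AB| ∈ {29}
|BC| ∈ {22}
|AC| ∈ [7, 51]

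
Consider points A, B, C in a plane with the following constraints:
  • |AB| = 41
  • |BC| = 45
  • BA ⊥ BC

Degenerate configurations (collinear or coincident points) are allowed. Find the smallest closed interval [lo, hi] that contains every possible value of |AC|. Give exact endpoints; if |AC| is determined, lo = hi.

|AC| = √(3706)  (≈ 60.8769)

|AB| ∈ {41}
|BC| ∈ {45}
|AC| ∈ {√(3706)}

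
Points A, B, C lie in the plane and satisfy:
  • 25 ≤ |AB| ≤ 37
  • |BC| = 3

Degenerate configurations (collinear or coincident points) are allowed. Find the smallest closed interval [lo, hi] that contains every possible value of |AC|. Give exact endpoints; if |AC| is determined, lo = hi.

|AC| ∈ [22, 40]  (≈ [22.0000, 40.0000])

|AB| ∈ [25, 37]
|BC| ∈ {3}
|AC| ∈ [22, 40]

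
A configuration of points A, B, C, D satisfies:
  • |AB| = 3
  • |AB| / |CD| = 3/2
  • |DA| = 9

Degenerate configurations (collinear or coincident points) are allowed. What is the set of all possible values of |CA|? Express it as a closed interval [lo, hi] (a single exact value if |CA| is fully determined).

|CA| ∈ [7, 11]  (≈ [7.0000, 11.0000])

|AB| ∈ {3}
|AD| ∈ {9}
|CD| ∈ {2}
|BD| ∈ [6, 12]
|AC| ∈ [7, 11]
|BC| ∈ [4, 14]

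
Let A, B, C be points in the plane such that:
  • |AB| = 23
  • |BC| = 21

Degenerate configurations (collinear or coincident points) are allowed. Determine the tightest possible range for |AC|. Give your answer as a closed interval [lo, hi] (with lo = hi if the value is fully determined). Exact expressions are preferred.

|AB| ∈ {23}
|BC| ∈ {21}
|AC| ∈ [2, 44]

|AC| ∈ [2, 44]  (≈ [2.0000, 44.0000])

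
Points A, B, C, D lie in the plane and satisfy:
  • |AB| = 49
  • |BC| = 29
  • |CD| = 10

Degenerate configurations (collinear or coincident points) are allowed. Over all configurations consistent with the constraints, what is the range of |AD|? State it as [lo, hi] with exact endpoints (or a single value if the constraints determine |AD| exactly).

|AB| ∈ {49}
|BC| ∈ {29}
|CD| ∈ {10}
|AC| ∈ [20, 78]
|BD| ∈ [19, 39]
|AD| ∈ [10, 88]

|AD| ∈ [10, 88]  (≈ [10.0000, 88.0000])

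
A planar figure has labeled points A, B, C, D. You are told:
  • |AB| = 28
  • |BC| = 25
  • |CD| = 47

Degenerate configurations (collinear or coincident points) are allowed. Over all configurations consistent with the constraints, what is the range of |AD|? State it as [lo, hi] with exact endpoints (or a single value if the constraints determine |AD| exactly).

|AD| ∈ [0, 100]  (≈ [0.0000, 100.0000])

|AB| ∈ {28}
|BC| ∈ {25}
|CD| ∈ {47}
|AC| ∈ [3, 53]
|BD| ∈ [22, 72]
|AD| ∈ [0, 100]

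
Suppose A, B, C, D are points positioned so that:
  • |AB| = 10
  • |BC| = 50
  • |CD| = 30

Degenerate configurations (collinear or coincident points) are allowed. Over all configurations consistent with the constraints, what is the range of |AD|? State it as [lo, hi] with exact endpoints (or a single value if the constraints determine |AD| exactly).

|AD| ∈ [10, 90]  (≈ [10.0000, 90.0000])

|AB| ∈ {10}
|BC| ∈ {50}
|CD| ∈ {30}
|AC| ∈ [40, 60]
|BD| ∈ [20, 80]
|AD| ∈ [10, 90]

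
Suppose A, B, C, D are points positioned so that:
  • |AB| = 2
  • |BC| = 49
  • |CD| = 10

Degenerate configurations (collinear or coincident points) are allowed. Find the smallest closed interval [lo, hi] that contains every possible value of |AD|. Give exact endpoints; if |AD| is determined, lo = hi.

|AD| ∈ [37, 61]  (≈ [37.0000, 61.0000])

|AB| ∈ {2}
|BC| ∈ {49}
|CD| ∈ {10}
|AC| ∈ [47, 51]
|BD| ∈ [39, 59]
|AD| ∈ [37, 61]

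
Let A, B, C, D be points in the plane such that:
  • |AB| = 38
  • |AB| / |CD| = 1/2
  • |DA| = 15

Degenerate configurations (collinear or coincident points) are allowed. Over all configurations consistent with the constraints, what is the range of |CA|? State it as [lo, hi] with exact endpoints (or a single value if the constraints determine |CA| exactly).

|AB| ∈ {38}
|AD| ∈ {15}
|CD| ∈ {76}
|BD| ∈ [23, 53]
|AC| ∈ [61, 91]
|BC| ∈ [23, 129]

|CA| ∈ [61, 91]  (≈ [61.0000, 91.0000])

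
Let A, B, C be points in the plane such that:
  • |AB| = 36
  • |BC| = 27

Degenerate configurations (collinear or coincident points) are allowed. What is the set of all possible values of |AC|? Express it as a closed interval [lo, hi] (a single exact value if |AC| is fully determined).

|AB| ∈ {36}
|BC| ∈ {27}
|AC| ∈ [9, 63]

|AC| ∈ [9, 63]  (≈ [9.0000, 63.0000])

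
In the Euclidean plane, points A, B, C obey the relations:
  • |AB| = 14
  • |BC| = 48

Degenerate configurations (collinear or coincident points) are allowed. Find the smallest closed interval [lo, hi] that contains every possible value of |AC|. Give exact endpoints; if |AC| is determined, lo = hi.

|AC| ∈ [34, 62]  (≈ [34.0000, 62.0000])

|AB| ∈ {14}
|BC| ∈ {48}
|AC| ∈ [34, 62]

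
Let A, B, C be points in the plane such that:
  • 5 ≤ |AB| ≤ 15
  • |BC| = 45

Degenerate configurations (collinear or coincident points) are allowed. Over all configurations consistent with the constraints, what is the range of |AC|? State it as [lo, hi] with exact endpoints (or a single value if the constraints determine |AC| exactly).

|AB| ∈ [5, 15]
|BC| ∈ {45}
|AC| ∈ [30, 60]

|AC| ∈ [30, 60]  (≈ [30.0000, 60.0000])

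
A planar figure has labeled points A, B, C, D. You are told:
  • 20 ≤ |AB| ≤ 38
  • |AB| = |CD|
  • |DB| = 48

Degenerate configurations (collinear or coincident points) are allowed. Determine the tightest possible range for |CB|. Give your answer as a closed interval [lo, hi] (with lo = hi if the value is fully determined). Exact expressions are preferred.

|AB| ∈ [20, 38]
|BD| ∈ {48}
|CD| ∈ [20, 38]
|AD| ∈ [10, 86]
|BC| ∈ [10, 86]
|AC| ∈ [0, 124]

|CB| ∈ [10, 86]  (≈ [10.0000, 86.0000])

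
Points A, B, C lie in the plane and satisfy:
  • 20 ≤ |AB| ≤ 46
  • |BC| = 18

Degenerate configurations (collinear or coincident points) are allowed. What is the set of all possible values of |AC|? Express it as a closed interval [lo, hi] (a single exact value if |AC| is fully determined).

|AB| ∈ [20, 46]
|BC| ∈ {18}
|AC| ∈ [2, 64]

|AC| ∈ [2, 64]  (≈ [2.0000, 64.0000])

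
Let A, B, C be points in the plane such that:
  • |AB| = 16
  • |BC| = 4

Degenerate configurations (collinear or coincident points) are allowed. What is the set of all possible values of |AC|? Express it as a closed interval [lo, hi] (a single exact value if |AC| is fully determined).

|AB| ∈ {16}
|BC| ∈ {4}
|AC| ∈ [12, 20]

|AC| ∈ [12, 20]  (≈ [12.0000, 20.0000])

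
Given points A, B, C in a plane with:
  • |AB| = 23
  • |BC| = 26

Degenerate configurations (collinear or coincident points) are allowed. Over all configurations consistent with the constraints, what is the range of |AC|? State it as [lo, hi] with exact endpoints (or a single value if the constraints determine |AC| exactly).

|AC| ∈ [3, 49]  (≈ [3.0000, 49.0000])

|AB| ∈ {23}
|BC| ∈ {26}
|AC| ∈ [3, 49]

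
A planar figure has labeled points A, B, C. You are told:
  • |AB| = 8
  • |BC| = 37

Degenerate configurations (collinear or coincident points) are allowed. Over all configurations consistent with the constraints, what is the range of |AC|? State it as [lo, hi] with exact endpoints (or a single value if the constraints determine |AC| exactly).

|AB| ∈ {8}
|BC| ∈ {37}
|AC| ∈ [29, 45]

|AC| ∈ [29, 45]  (≈ [29.0000, 45.0000])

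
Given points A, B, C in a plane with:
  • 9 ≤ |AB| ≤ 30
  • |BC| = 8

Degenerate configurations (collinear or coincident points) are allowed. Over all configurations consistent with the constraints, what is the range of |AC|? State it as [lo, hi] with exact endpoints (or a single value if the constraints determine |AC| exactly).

|AC| ∈ [1, 38]  (≈ [1.0000, 38.0000])

|AB| ∈ [9, 30]
|BC| ∈ {8}
|AC| ∈ [1, 38]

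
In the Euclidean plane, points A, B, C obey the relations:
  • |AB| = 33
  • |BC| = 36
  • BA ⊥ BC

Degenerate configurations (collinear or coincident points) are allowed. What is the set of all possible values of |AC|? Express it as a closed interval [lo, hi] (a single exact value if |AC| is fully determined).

|AC| = 3·√(265)  (≈ 48.8365)

|AB| ∈ {33}
|BC| ∈ {36}
|AC| ∈ {3·√(265)}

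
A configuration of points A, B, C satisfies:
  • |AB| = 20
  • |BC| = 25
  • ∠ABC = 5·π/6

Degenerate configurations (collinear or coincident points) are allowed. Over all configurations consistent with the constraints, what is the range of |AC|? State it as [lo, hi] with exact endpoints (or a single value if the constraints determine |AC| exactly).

|AC| = 5·√(20·√(3) + 41)  (≈ 43.4859)

|AB| ∈ {20}
|BC| ∈ {25}
|AC| ∈ {5·√(20·√(3) + 41)}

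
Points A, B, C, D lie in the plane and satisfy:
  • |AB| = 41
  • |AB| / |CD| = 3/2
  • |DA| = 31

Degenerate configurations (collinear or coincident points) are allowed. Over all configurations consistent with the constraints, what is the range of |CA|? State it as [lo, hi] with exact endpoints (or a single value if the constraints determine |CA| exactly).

|AB| ∈ {41}
|AD| ∈ {31}
|CD| ∈ {82/3}
|BD| ∈ [10, 72]
|AC| ∈ [11/3, 175/3]
|BC| ∈ [0, 298/3]

|CA| ∈ [11/3, 175/3]  (≈ [3.6667, 58.3333])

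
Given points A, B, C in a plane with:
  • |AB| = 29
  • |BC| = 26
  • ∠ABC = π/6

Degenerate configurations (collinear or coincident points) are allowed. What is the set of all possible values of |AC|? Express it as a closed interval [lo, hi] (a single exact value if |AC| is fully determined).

|AC| = √(1517 - 754·√(3))  (≈ 14.5270)

|AB| ∈ {29}
|BC| ∈ {26}
|AC| ∈ {√(1517 - 754·√(3))}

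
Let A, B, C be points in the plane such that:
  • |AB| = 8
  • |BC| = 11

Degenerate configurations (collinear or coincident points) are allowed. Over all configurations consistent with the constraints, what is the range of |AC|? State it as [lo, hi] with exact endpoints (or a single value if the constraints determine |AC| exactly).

|AC| ∈ [3, 19]  (≈ [3.0000, 19.0000])

|AB| ∈ {8}
|BC| ∈ {11}
|AC| ∈ [3, 19]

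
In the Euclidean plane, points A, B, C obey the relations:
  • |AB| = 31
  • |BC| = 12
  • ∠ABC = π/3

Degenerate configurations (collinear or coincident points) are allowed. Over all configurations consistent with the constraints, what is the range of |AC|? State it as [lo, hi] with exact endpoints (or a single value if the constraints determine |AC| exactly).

|AC| = √(733)  (≈ 27.0740)

|AB| ∈ {31}
|BC| ∈ {12}
|AC| ∈ {√(733)}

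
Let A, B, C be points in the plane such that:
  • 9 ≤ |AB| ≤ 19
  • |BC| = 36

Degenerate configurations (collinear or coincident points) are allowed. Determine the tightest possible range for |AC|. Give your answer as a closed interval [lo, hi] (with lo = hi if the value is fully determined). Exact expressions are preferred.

|AC| ∈ [17, 55]  (≈ [17.0000, 55.0000])

|AB| ∈ [9, 19]
|BC| ∈ {36}
|AC| ∈ [17, 55]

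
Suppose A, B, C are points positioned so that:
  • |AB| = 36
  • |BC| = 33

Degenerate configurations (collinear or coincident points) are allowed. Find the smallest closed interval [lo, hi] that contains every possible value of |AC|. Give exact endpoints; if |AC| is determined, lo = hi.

|AB| ∈ {36}
|BC| ∈ {33}
|AC| ∈ [3, 69]

|AC| ∈ [3, 69]  (≈ [3.0000, 69.0000])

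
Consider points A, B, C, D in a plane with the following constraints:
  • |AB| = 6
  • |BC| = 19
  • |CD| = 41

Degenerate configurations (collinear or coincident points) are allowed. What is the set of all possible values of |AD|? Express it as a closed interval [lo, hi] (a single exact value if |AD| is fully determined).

|AB| ∈ {6}
|BC| ∈ {19}
|CD| ∈ {41}
|AC| ∈ [13, 25]
|BD| ∈ [22, 60]
|AD| ∈ [16, 66]

|AD| ∈ [16, 66]  (≈ [16.0000, 66.0000])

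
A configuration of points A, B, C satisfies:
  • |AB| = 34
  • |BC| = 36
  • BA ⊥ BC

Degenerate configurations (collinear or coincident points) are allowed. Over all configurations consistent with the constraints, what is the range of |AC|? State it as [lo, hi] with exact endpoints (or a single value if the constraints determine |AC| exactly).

|AC| = 2·√(613)  (≈ 49.5177)

|AB| ∈ {34}
|BC| ∈ {36}
|AC| ∈ {2·√(613)}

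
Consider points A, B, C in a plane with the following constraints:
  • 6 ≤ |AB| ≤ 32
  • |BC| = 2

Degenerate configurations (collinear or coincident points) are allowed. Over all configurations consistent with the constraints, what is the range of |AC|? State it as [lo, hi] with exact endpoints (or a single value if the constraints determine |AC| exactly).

|AB| ∈ [6, 32]
|BC| ∈ {2}
|AC| ∈ [4, 34]

|AC| ∈ [4, 34]  (≈ [4.0000, 34.0000])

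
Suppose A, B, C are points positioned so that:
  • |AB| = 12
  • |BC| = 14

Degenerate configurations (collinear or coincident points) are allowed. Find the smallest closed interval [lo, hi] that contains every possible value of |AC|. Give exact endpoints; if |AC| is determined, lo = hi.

|AC| ∈ [2, 26]  (≈ [2.0000, 26.0000])

|AB| ∈ {12}
|BC| ∈ {14}
|AC| ∈ [2, 26]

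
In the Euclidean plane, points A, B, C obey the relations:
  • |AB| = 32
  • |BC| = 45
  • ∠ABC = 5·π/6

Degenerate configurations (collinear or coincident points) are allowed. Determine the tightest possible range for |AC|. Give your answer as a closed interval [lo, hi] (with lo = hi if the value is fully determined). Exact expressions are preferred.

|AC| = √(1440·√(3) + 3049)  (≈ 74.4524)

|AB| ∈ {32}
|BC| ∈ {45}
|AC| ∈ {√(1440·√(3) + 3049)}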